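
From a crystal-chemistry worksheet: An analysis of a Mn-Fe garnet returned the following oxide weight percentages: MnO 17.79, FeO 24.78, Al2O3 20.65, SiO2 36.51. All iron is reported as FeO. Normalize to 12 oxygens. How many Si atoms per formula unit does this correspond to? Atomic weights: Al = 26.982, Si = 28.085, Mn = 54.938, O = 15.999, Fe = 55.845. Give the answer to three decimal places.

MnO: 17.79/70.937 = 0.25079 mol → 0.25079 mol Mn, 0.25079 mol O.
FeO: 24.78/71.844 = 0.34491 mol → 0.34491 mol Fe, 0.34491 mol O.
Al2O3: 20.65/101.961 = 0.20253 mol → 0.40506 mol Al, 0.60759 mol O.
SiO2: 36.51/60.083 = 0.60766 mol → 0.60766 mol Si, 1.21532 mol O.
Total oxygen = 2.41861 mol. Normalization factor = 12/2.41861 = 4.96153.
Si per 12 O = 0.60766 × 4.96153 = 3.015.

3.015 Si apfu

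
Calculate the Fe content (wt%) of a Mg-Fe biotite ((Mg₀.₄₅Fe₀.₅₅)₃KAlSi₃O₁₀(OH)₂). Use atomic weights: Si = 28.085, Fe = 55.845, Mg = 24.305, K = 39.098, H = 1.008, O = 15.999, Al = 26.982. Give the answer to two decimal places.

Molar mass of (Mg₀.₄₅Fe₀.₅₅)₃KAlSi₃O₁₀(OH)₂: 1.35×24.305 + 1.65×55.845 + 1×39.098 + 1×26.982 + 3×28.085 + 12×15.999 + 2×1.008 = 469.295 g/mol.
Mass of Fe per formula unit: 1.65 × 55.845 = 92.144 g.
Weight fraction Fe = 92.144 / 469.295 = 0.1963.

19.63 wt%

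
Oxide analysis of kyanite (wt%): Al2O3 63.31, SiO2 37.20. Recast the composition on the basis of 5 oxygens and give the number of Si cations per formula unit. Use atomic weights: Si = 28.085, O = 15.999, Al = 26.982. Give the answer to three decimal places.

Al2O3 (M=101.961): mol = 0.62092; Al = 1.24184, O = 1.86276.
SiO2 (M=60.083): mol = 0.61914; Si = 0.61914, O = 1.23828.
ΣO = 3.10104; factor = 5/ΣO = 1.61236.
Si apfu = 0.61914 × 1.61236 = 0.998.

0.998 Si apfu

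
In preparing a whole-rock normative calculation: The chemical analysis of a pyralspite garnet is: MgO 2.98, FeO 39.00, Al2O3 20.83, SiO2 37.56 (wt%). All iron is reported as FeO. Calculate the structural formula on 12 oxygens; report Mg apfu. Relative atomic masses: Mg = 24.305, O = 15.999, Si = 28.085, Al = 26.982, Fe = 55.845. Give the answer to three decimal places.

0.358 Mg apfu

2.98 wt% MgO ÷ 40.304 g/mol = 0.07394 mol, giving 0.07394 Mg and 0.07394 O.
39.00 wt% FeO ÷ 71.844 g/mol = 0.54284 mol, giving 0.54284 Fe and 0.54284 O.
20.83 wt% Al2O3 ÷ 101.961 g/mol = 0.20429 mol, giving 0.40858 Al and 0.61287 O.
37.56 wt% SiO2 ÷ 60.083 g/mol = 0.62514 mol, giving 0.62514 Si and 1.25028 O.
Oxygen sums to 2.47993; scaling by 12/2.47993 = 4.83885 puts the formula on 12 O.
Mg: 0.07394 × 4.83885 = 0.358 atoms per formula unit.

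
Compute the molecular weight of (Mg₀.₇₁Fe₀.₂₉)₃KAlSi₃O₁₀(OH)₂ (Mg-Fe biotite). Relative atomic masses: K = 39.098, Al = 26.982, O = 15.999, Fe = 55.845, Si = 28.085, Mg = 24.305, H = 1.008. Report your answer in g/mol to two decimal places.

The formula mass is the sum 2.13(24.305) + 0.87(55.845) + 1(39.098) + 1(26.982) + 3(28.085) + 12(15.999) + 2(1.008).

444.69 g/mol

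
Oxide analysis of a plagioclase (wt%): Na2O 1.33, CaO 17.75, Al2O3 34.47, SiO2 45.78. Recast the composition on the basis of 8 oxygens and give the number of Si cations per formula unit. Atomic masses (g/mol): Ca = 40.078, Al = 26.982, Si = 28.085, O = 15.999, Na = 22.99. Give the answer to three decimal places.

2.119 Si apfu

Na2O: 1.33/61.979 = 0.02146 mol → 0.04292 mol Na, 0.02146 mol O.
CaO: 17.75/56.077 = 0.31653 mol → 0.31653 mol Ca, 0.31653 mol O.
Al2O3: 34.47/101.961 = 0.33807 mol → 0.67614 mol Al, 1.01421 mol O.
SiO2: 45.78/60.083 = 0.76195 mol → 0.76195 mol Si, 1.52390 mol O.
Total oxygen = 2.87610 mol. Normalization factor = 8/2.87610 = 2.78154.
Si per 8 O = 0.76195 × 2.78154 = 2.119.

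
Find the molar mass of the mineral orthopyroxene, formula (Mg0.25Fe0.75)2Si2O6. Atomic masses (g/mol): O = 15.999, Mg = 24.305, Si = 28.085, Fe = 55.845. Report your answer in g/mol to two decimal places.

248.08 g/mol

M = 0.50·24.305 + 1.50·55.845 + 2·28.085 + 6·15.999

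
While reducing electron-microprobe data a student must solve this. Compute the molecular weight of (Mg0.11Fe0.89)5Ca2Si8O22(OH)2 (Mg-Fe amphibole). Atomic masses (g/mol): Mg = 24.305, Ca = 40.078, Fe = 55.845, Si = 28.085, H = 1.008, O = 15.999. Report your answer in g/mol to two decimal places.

952.71 g/mol

M = 0.55(24.305) + 4.45(55.845) + 2(40.078) + 8(28.085) + 24(15.999) + 2(1.008)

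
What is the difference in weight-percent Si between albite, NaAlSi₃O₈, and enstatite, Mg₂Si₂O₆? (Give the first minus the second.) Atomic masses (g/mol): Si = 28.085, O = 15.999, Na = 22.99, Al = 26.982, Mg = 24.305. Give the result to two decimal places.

4.15 percentage points

Si in NaAlSi₃O₈: molar mass 262.219 g/mol; 3×28.085 = 84.255 g → 32.13 wt%.
Si in Mg₂Si₂O₆: molar mass 200.774 g/mol; 2×28.085 = 56.170 g → 27.98 wt%.
Difference = 32.13 − 27.98 = 4.15 percentage points.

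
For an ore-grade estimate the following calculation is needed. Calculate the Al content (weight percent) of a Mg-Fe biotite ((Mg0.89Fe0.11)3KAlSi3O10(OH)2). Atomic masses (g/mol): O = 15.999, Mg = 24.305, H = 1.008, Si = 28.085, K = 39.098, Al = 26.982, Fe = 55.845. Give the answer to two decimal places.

6.31 weight percent

M((Mg0.89Fe0.11)3KAlSi3O10(OH)2) = 427.662 g/mol.
Al contributes 1 × 26.982 = 26.982 g per mole.
26.982/427.662 = 0.0631 → 6.31%.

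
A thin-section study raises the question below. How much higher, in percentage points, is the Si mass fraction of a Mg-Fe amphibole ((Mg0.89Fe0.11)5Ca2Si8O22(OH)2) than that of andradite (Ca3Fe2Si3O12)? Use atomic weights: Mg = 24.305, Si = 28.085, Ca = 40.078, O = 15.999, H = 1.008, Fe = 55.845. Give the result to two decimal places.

10.50 percentage points

Si in (Mg0.89Fe0.11)5Ca2Si8O22(OH)2: molar mass 829.700 g/mol; 8×28.085 = 224.680 g → 27.08 wt%.
Si in Ca3Fe2Si3O12: molar mass 508.167 g/mol; 3×28.085 = 84.255 g → 16.58 wt%.
Difference = 27.08 − 16.58 = 10.50 percentage points.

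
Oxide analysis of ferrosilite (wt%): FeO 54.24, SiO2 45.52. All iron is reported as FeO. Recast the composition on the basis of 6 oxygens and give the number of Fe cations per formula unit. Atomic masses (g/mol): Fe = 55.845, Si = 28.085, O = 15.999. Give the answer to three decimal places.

1.995 Fe apfu

FeO: 54.24/71.844 = 0.75497 mol → 0.75497 mol Fe, 0.75497 mol O.
SiO2: 45.52/60.083 = 0.75762 mol → 0.75762 mol Si, 1.51524 mol O.
Total oxygen = 2.27021 mol. Normalization factor = 6/2.27021 = 2.64293.
Fe per 6 O = 0.75497 × 2.64293 = 1.995.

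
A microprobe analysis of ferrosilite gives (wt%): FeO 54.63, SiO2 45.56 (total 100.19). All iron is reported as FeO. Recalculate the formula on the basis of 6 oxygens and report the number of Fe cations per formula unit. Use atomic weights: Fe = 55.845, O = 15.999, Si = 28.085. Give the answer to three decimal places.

2.004 Fe apfu

FeO: 54.63/71.844 = 0.76040 mol → 0.76040 mol Fe, 0.76040 mol O.
SiO2: 45.56/60.083 = 0.75828 mol → 0.75828 mol Si, 1.51656 mol O.
Total oxygen = 2.27696 mol. Normalization factor = 6/2.27696 = 2.63509.
Fe per 6 O = 0.76040 × 2.63509 = 2.004.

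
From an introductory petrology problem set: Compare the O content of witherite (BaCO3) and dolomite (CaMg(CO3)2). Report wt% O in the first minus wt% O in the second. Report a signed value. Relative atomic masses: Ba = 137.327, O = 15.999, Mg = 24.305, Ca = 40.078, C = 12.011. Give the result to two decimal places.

-27.74 percentage points

O in BaCO3: molar mass 197.335 g/mol; 3×15.999 = 47.997 g → 24.32 wt%.
O in CaMg(CO3)2: molar mass 184.399 g/mol; 6×15.999 = 95.994 g → 52.06 wt%.
Difference = 24.32 − 52.06 = -27.74 percentage points.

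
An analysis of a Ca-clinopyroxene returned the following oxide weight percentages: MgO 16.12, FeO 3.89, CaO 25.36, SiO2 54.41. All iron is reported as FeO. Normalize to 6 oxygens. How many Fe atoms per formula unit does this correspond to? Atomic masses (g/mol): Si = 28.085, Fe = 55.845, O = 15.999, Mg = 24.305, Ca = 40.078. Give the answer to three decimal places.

MgO: 16.12/40.304 = 0.39996 mol → 0.39996 mol Mg, 0.39996 mol O.
FeO: 3.89/71.844 = 0.05415 mol → 0.05415 mol Fe, 0.05415 mol O.
CaO: 25.36/56.077 = 0.45224 mol → 0.45224 mol Ca, 0.45224 mol O.
SiO2: 54.41/60.083 = 0.90558 mol → 0.90558 mol Si, 1.81116 mol O.
Total oxygen = 2.71751 mol. Normalization factor = 6/2.71751 = 2.20790.
Fe per 6 O = 0.05415 × 2.20790 = 0.120.

0.120 Fe apfu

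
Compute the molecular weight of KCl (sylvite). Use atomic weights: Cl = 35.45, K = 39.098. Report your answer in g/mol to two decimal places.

74.55 g/mol

K: 1 × 39.098 = 39.0980
Cl: 1 × 35.45 = 35.4500
Summing the contributions gives the formula mass.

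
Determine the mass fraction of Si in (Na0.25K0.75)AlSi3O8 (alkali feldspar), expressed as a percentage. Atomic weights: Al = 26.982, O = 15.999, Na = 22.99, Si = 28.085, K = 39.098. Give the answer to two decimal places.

30.72 weight percent

Formula mass = 0.25·22.99 + 0.75·39.098 + 1·26.982 + 3·28.085 + 8·15.999 = 274.300 g/mol, of which 84.255 g is Si.
So Si makes up 84.255/274.300 = 0.3072 of the mass, i.e. 30.72%.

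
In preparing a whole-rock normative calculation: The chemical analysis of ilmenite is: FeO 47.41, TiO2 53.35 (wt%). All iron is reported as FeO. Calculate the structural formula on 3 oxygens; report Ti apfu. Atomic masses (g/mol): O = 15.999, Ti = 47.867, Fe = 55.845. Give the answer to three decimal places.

47.41 wt% FeO ÷ 71.844 g/mol = 0.65990 mol, giving 0.65990 Fe and 0.65990 O.
53.35 wt% TiO2 ÷ 79.865 g/mol = 0.66800 mol, giving 0.66800 Ti and 1.33600 O.
Oxygen sums to 1.99590; scaling by 3/1.99590 = 1.50308 puts the formula on 3 O.
Ti: 0.66800 × 1.50308 = 1.004 atoms per formula unit.

1.004 Ti apfu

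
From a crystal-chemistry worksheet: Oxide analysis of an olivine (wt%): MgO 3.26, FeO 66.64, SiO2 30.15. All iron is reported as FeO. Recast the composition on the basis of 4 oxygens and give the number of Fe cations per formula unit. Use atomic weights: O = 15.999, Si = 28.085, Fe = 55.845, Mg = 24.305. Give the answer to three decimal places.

MgO: 3.26/40.304 = 0.08089 mol → 0.08089 mol Mg, 0.08089 mol O.
FeO: 66.64/71.844 = 0.92757 mol → 0.92757 mol Fe, 0.92757 mol O.
SiO2: 30.15/60.083 = 0.50181 mol → 0.50181 mol Si, 1.00362 mol O.
Total oxygen = 2.01208 mol. Normalization factor = 4/2.01208 = 1.98799.
Fe per 4 O = 0.92757 × 1.98799 = 1.844.

1.844 Fe apfu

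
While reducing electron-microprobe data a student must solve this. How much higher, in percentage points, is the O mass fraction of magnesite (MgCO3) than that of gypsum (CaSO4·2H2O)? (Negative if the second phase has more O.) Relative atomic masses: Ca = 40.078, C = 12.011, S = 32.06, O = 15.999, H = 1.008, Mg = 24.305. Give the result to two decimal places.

1.17 percentage points

O in MgCO3: molar mass 84.313 g/mol; 3×15.999 = 47.997 g → 56.93 wt%.
O in CaSO4·2H2O: molar mass 172.164 g/mol; 6×15.999 = 95.994 g → 55.76 wt%.
Difference = 56.93 − 55.76 = 1.17 percentage points.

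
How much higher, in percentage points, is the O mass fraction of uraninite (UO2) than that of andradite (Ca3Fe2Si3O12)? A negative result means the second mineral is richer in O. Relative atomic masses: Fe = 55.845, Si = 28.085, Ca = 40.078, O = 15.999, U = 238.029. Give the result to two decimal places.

O in UO2: molar mass 270.027 g/mol; 2×15.999 = 31.998 g → 11.85 wt%.
O in Ca3Fe2Si3O12: molar mass 508.167 g/mol; 12×15.999 = 191.988 g → 37.78 wt%.
Difference = 11.85 − 37.78 = -25.93 percentage points.

-25.93 percentage points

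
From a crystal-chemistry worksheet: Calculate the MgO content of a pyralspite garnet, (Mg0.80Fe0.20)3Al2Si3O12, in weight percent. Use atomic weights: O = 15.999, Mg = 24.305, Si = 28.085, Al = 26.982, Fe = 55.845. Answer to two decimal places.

M((Mg0.80Fe0.20)3Al2Si3O12) = 422.046 g/mol; M(MgO) = 40.304 g/mol.
Moles MgO per formula unit = 2.40 Mg ÷ 1 = 2.4000.
MgO fraction = (2.4000 × 40.304) / 422.046 = 96.730/422.046 = 0.2292.

22.92 wt%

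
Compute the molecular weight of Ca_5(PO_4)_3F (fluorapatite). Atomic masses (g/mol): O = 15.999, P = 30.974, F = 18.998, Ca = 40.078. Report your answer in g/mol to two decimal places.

504.30 g/mol

The formula mass is the sum 5*40.078 + 3*30.974 + 12*15.999 + 1*18.998.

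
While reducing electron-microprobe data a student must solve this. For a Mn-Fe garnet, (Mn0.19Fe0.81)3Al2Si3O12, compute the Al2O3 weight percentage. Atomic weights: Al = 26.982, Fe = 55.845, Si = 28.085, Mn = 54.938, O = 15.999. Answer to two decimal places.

20.51 wt%

Formula mass = 497.225 g/mol.
2 Al → 1.0000 mol Al2O3 per formula unit; M(Al2O3) = 101.961, so Al2O3 mass = 101.961 g.
101.961/497.225 × 100 = 20.51 wt%.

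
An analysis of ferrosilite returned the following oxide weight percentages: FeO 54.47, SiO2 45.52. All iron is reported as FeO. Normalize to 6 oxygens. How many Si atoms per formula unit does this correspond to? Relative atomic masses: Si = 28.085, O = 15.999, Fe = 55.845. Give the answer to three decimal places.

2.000 Si apfu

54.47 wt% FeO ÷ 71.844 g/mol = 0.75817 mol, giving 0.75817 Fe and 0.75817 O.
45.52 wt% SiO2 ÷ 60.083 g/mol = 0.75762 mol, giving 0.75762 Si and 1.51524 O.
Oxygen sums to 2.27341; scaling by 6/2.27341 = 2.63921 puts the formula on 6 O.
Si: 0.75762 × 2.63921 = 2.000 atoms per formula unit.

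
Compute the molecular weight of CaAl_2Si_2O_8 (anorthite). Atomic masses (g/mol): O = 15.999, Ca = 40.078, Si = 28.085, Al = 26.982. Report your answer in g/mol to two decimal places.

278.20 g/mol

Ca: 1 × 40.078 = 40.0780
Al: 2 × 26.982 = 53.9640
Si: 2 × 28.085 = 56.1700
O: 8 × 15.999 = 127.9920
Summing the contributions gives the formula mass.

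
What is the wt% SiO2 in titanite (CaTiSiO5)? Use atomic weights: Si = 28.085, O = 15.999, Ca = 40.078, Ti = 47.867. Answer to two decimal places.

Formula mass = 196.025 g/mol.
1 Si → 1.0000 mol SiO2 per formula unit; M(SiO2) = 60.083, so SiO2 mass = 60.083 g.
60.083/196.025 × 100 = 30.65 wt%.

30.65 wt%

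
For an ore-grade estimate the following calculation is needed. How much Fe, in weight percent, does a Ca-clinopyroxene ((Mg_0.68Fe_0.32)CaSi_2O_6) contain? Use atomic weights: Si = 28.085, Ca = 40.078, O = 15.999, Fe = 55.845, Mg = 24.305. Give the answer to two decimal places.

Formula mass = 0.68·24.305 + 0.32·55.845 + 1·40.078 + 2·28.085 + 6·15.999 = 226.640 g/mol, of which 17.870 g is Fe.
So Fe makes up 17.870/226.640 = 0.0788 of the mass, i.e. 7.88%.

7.88 weight percent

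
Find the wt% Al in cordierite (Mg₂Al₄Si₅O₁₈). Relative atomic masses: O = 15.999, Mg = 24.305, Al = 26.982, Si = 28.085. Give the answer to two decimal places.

18.45 wt%

M(Mg₂Al₄Si₅O₁₈) = 584.945 g/mol.
Al contributes 4 × 26.982 = 107.928 g per mole.
107.928/584.945 = 0.1845 → 18.45%.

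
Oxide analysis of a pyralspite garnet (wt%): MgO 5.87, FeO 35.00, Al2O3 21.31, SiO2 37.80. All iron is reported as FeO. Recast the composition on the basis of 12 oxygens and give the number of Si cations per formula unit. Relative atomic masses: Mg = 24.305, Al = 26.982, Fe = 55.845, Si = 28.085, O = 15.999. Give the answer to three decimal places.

5.87 wt% MgO ÷ 40.304 g/mol = 0.14564 mol, giving 0.14564 Mg and 0.14564 O.
35.00 wt% FeO ÷ 71.844 g/mol = 0.48717 mol, giving 0.48717 Fe and 0.48717 O.
21.31 wt% Al2O3 ÷ 101.961 g/mol = 0.20900 mol, giving 0.41800 Al and 0.62700 O.
37.80 wt% SiO2 ÷ 60.083 g/mol = 0.62913 mol, giving 0.62913 Si and 1.25826 O.
Oxygen sums to 2.51807; scaling by 12/2.51807 = 4.76555 puts the formula on 12 O.
Si: 0.62913 × 4.76555 = 2.998 atoms per formula unit.

2.998 Si apfu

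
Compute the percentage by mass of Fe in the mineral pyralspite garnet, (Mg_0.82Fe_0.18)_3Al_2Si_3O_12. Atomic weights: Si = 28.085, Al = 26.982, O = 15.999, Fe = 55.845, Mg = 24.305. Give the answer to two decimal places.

Molar mass of (Mg_0.82Fe_0.18)_3Al_2Si_3O_12: 2.46·24.305 + 0.54·55.845 + 2·26.982 + 3·28.085 + 12·15.999 = 420.154 g/mol.
Mass of Fe per formula unit: 0.54 × 55.845 = 30.156 g.
Weight fraction Fe = 30.156 / 420.154 = 0.0718.

7.18 wt%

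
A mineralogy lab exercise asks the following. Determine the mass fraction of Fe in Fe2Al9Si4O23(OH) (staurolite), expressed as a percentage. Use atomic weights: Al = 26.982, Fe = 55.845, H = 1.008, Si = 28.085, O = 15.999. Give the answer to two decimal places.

13.11 wt%

M(Fe2Al9Si4O23(OH)) = 851.852 g/mol.
Fe contributes 2 × 55.845 = 111.690 g per mole.
111.690/851.852 = 0.1311 → 13.11%.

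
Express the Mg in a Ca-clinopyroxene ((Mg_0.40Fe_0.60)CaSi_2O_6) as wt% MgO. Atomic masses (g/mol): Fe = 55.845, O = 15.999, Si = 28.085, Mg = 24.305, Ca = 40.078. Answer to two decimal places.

6.85 wt%

Formula mass = 235.471 g/mol.
0.40 Mg → 0.4000 mol MgO per formula unit; M(MgO) = 40.304, so MgO mass = 16.122 g.
16.122/235.471 × 100 = 6.85 wt%.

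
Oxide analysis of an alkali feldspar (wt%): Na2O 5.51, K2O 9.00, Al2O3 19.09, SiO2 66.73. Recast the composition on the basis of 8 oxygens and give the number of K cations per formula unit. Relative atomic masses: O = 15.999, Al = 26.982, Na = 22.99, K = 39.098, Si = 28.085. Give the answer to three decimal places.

Na2O (M=61.979): mol = 0.08890; Na = 0.17780, O = 0.08890.
K2O (M=94.195): mol = 0.09555; K = 0.19110, O = 0.09555.
Al2O3 (M=101.961): mol = 0.18723; Al = 0.37446, O = 0.56169.
SiO2 (M=60.083): mol = 1.11063; Si = 1.11063, O = 2.22126.
ΣO = 2.96740; factor = 8/ΣO = 2.69596.
K apfu = 0.19110 × 2.69596 = 0.515.

0.515 K apfu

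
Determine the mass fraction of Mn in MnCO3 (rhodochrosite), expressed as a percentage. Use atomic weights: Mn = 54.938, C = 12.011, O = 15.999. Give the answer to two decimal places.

Molar mass of MnCO3: 1·54.938 + 1·12.011 + 3·15.999 = 114.946 g/mol.
Mass of Mn per formula unit: 1 × 54.938 = 54.938 g.
Weight fraction Mn = 54.938 / 114.946 = 0.4779.

47.79 mass %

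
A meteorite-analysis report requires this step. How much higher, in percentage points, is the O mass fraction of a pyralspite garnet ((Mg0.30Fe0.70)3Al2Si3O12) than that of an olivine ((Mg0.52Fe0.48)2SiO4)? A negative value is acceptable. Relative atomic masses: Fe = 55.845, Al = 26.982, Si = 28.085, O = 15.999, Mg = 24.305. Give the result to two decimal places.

3.47 percentage points

O in (Mg0.30Fe0.70)3Al2Si3O12: molar mass 469.356 g/mol; 12×15.999 = 191.988 g → 40.90 wt%.
O in (Mg0.52Fe0.48)2SiO4: molar mass 170.969 g/mol; 4×15.999 = 63.996 g → 37.43 wt%.
Difference = 40.90 − 37.43 = 3.47 percentage points.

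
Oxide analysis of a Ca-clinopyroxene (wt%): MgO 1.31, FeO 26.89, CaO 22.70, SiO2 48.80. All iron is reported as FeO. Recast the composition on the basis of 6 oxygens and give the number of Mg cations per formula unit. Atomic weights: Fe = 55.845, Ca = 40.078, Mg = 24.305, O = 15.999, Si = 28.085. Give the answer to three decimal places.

0.080 Mg apfu

MgO (M=40.304): mol = 0.03250; Mg = 0.03250, O = 0.03250.
FeO (M=71.844): mol = 0.37428; Fe = 0.37428, O = 0.37428.
CaO (M=56.077): mol = 0.40480; Ca = 0.40480, O = 0.40480.
SiO2 (M=60.083): mol = 0.81221; Si = 0.81221, O = 1.62442.
ΣO = 2.43600; factor = 6/ΣO = 2.46305.
Mg apfu = 0.03250 × 2.46305 = 0.080.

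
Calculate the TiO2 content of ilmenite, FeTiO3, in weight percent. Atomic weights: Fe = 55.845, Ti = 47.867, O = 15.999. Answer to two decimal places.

52.64 wt%

M(FeTiO3) = 151.709 g/mol; M(TiO2) = 79.865 g/mol.
Moles TiO2 per formula unit = 1 Ti ÷ 1 = 1.0000.
TiO2 fraction = (1.0000 × 79.865) / 151.709 = 79.865/151.709 = 0.5264.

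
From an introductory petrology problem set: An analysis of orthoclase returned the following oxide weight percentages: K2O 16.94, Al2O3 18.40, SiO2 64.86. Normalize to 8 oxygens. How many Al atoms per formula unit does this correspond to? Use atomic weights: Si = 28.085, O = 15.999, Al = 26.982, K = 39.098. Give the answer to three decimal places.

1.002 Al apfu

K2O: 16.94/94.195 = 0.17984 mol → 0.35968 mol K, 0.17984 mol O.
Al2O3: 18.40/101.961 = 0.18046 mol → 0.36092 mol Al, 0.54138 mol O.
SiO2: 64.86/60.083 = 1.07951 mol → 1.07951 mol Si, 2.15902 mol O.
Total oxygen = 2.88024 mol. Normalization factor = 8/2.88024 = 2.77755.
Al per 8 O = 0.36092 × 2.77755 = 1.002.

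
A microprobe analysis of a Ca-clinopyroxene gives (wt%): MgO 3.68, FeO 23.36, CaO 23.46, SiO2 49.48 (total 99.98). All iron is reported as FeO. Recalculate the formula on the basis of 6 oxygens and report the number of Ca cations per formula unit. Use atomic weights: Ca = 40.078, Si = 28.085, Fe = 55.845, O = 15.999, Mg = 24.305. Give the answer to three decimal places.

1.011 Ca apfu

3.68 wt% MgO ÷ 40.304 g/mol = 0.09131 mol, giving 0.09131 Mg and 0.09131 O.
23.36 wt% FeO ÷ 71.844 g/mol = 0.32515 mol, giving 0.32515 Fe and 0.32515 O.
23.46 wt% CaO ÷ 56.077 g/mol = 0.41835 mol, giving 0.41835 Ca and 0.41835 O.
49.48 wt% SiO2 ÷ 60.083 g/mol = 0.82353 mol, giving 0.82353 Si and 1.64706 O.
Oxygen sums to 2.48187; scaling by 6/2.48187 = 2.41753 puts the formula on 6 O.
Ca: 0.41835 × 2.41753 = 1.011 atoms per formula unit.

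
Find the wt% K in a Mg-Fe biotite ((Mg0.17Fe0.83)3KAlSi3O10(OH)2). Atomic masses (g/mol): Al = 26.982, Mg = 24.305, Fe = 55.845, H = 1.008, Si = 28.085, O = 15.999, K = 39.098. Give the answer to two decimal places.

M((Mg0.17Fe0.83)3KAlSi3O10(OH)2) = 495.789 g/mol.
K contributes 1 × 39.098 = 39.098 g per mole.
39.098/495.789 = 0.0789 → 7.89%.

7.89 mass %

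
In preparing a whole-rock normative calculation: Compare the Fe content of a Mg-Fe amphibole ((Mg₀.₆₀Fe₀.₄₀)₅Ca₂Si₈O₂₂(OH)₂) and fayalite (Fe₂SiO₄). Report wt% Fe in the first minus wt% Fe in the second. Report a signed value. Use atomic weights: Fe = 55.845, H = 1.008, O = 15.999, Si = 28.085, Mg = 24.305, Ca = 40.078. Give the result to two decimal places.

First mineral: 111.690 g Fe in 875.433 g formula = 12.76 wt% Fe.
Second mineral: 111.690 g Fe in 203.771 g formula = 54.81 wt% Fe.
12.76% − 54.81% gives a difference of -42.05 percentage points.

-42.05 percentage points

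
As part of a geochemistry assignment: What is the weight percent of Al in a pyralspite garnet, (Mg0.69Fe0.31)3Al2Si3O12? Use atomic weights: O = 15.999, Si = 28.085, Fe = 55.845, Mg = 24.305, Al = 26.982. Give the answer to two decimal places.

M((Mg0.69Fe0.31)3Al2Si3O12) = 432.454 g/mol.
Al contributes 2 × 26.982 = 53.964 g per mole.
53.964/432.454 = 0.1248 → 12.48%.

12.48 wt%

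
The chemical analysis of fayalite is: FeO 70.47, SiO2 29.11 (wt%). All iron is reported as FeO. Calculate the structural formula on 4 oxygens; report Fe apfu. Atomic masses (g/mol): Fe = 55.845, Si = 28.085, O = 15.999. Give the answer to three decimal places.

FeO (M=71.844): mol = 0.98088; Fe = 0.98088, O = 0.98088.
SiO2 (M=60.083): mol = 0.48450; Si = 0.48450, O = 0.96900.
ΣO = 1.94988; factor = 4/ΣO = 2.05141.
Fe apfu = 0.98088 × 2.05141 = 2.012.

2.012 Fe apfu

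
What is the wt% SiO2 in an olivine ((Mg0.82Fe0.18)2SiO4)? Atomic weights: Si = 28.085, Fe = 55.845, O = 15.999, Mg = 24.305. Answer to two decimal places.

39.52 wt%

M((Mg0.82Fe0.18)2SiO4) = 152.045 g/mol; M(SiO2) = 60.083 g/mol.
Moles SiO2 per formula unit = 1 Si ÷ 1 = 1.0000.
SiO2 fraction = (1.0000 × 60.083) / 152.045 = 60.083/152.045 = 0.3952.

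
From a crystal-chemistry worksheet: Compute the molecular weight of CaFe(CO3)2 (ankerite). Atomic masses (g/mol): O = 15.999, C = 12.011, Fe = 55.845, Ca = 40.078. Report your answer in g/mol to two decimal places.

M = 1*40.078 + 1*55.845 + 2*12.011 + 6*15.999

215.94 g/mol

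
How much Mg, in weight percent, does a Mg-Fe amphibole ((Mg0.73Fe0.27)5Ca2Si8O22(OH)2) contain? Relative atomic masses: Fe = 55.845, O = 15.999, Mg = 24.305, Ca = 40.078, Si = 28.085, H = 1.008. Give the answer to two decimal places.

M((Mg0.73Fe0.27)5Ca2Si8O22(OH)2) = 854.932 g/mol.
Mg contributes 3.65 × 24.305 = 88.713 g per mole.
88.713/854.932 = 0.1038 → 10.38%.

10.38 weight percent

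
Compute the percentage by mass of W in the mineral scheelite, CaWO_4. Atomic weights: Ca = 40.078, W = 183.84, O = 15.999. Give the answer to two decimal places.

63.85 weight percent

Formula mass = 1*40.078 + 1*183.84 + 4*15.999 = 287.914 g/mol, of which 183.840 g is W.
So W makes up 183.840/287.914 = 0.6385 of the mass, i.e. 63.85%.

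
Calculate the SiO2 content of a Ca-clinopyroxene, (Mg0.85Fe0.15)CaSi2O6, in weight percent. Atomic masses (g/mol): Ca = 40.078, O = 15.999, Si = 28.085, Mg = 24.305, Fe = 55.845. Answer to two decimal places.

Molar mass of (Mg0.85Fe0.15)CaSi2O6 = 0.85·24.305 + 0.15·55.845 + 1·40.078 + 2·28.085 + 6·15.999 = 221.278 g/mol.
Each formula unit contains 2 Si, equivalent to 2/1 = 2.0000 mol SiO2.
M(SiO2) = 1×28.085 + 2×15.999 = 60.083 g/mol.
Mass of SiO2 per formula unit = 2.0000 × 60.083 = 120.166 g.
SiO2 wt% = 120.166 / 221.278 × 100 = 54.31%.

54.31 wt%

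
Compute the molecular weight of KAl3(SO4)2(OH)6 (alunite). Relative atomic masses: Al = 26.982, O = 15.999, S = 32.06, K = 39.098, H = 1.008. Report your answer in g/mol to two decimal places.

414.20 g/mol

M = 1×39.098 + 3×26.982 + 2×32.06 + 14×15.999 + 6×1.008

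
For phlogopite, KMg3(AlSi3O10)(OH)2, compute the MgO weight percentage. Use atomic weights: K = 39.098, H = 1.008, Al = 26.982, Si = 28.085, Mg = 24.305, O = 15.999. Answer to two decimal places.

28.98 wt%

Molar mass of KMg3(AlSi3O10)(OH)2 = 1×39.098 + 3×24.305 + 1×26.982 + 3×28.085 + 12×15.999 + 2×1.008 = 417.254 g/mol.
Each formula unit contains 3 Mg, equivalent to 3/1 = 3.0000 mol MgO.
M(MgO) = 1×24.305 + 1×15.999 = 40.304 g/mol.
Mass of MgO per formula unit = 3.0000 × 40.304 = 120.912 g.
MgO wt% = 120.912 / 417.254 × 100 = 28.98%.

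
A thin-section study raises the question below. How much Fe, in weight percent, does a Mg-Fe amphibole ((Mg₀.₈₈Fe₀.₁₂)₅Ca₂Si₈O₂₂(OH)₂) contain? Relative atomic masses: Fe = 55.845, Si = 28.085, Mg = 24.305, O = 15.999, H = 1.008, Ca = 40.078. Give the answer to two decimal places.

4.03 weight percent

Molar mass of (Mg₀.₈₈Fe₀.₁₂)₅Ca₂Si₈O₂₂(OH)₂: 4.40·24.305 + 0.60·55.845 + 2·40.078 + 8·28.085 + 24·15.999 + 2·1.008 = 831.277 g/mol.
Mass of Fe per formula unit: 0.60 × 55.845 = 33.507 g.
Weight fraction Fe = 33.507 / 831.277 = 0.0403.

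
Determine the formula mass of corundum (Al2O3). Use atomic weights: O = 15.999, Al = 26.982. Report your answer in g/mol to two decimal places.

101.96 g/mol

The formula mass is the sum 2×26.982 + 3×15.999.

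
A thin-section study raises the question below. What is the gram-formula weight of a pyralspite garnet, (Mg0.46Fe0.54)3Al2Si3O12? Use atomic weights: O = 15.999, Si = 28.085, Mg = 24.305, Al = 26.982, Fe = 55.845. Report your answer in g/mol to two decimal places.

454.22 g/mol

M = 1.38(24.305) + 1.62(55.845) + 2(26.982) + 3(28.085) + 12(15.999)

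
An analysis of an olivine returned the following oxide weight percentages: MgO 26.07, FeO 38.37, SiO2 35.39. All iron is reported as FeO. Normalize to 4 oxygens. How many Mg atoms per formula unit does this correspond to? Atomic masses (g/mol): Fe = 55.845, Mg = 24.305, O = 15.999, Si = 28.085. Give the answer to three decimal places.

1.097 Mg apfu

MgO: 26.07/40.304 = 0.64683 mol → 0.64683 mol Mg, 0.64683 mol O.
FeO: 38.37/71.844 = 0.53407 mol → 0.53407 mol Fe, 0.53407 mol O.
SiO2: 35.39/60.083 = 0.58902 mol → 0.58902 mol Si, 1.17804 mol O.
Total oxygen = 2.35894 mol. Normalization factor = 4/2.35894 = 1.69568.
Mg per 4 O = 0.64683 × 1.69568 = 1.097.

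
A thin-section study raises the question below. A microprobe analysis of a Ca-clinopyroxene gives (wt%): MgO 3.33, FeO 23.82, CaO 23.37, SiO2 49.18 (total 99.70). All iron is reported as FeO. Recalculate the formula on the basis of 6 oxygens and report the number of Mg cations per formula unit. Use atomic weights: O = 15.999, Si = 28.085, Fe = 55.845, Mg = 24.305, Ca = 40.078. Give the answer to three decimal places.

0.201 Mg apfu

MgO: 3.33/40.304 = 0.08262 mol → 0.08262 mol Mg, 0.08262 mol O.
FeO: 23.82/71.844 = 0.33155 mol → 0.33155 mol Fe, 0.33155 mol O.
CaO: 23.37/56.077 = 0.41675 mol → 0.41675 mol Ca, 0.41675 mol O.
SiO2: 49.18/60.083 = 0.81853 mol → 0.81853 mol Si, 1.63706 mol O.
Total oxygen = 2.46798 mol. Normalization factor = 6/2.46798 = 2.43114.
Mg per 6 O = 0.08262 × 2.43114 = 0.201.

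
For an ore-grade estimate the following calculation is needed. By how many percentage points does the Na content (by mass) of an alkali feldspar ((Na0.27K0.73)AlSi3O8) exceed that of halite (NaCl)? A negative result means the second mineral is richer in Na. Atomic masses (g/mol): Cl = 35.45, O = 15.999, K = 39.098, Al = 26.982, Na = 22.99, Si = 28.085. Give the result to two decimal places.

M((Na0.27K0.73)AlSi3O8) = 273.978 g/mol, so wt% Na = 6.207/273.978 × 100 = 2.27%.
M(NaCl) = 58.440 g/mol, so wt% Na = 22.990/58.440 × 100 = 39.34%.
2.27 − 39.34 = -37.07 pp.

-37.07 percentage points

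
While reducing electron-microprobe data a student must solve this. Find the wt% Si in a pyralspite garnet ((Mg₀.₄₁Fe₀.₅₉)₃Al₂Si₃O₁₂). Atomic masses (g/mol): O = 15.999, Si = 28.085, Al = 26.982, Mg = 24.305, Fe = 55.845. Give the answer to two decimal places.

Molar mass of (Mg₀.₄₁Fe₀.₅₉)₃Al₂Si₃O₁₂: 1.23·24.305 + 1.77·55.845 + 2·26.982 + 3·28.085 + 12·15.999 = 458.948 g/mol.
Mass of Si per formula unit: 3 × 28.085 = 84.255 g.
Weight fraction Si = 84.255 / 458.948 = 0.1836.

18.36 wt%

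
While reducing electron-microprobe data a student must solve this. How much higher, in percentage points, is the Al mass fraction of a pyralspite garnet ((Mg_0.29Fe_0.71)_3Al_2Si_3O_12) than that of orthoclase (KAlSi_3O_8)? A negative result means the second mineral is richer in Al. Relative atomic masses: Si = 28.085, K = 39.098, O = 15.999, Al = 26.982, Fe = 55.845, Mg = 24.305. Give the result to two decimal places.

1.78 percentage points

M((Mg_0.29Fe_0.71)_3Al_2Si_3O_12) = 470.302 g/mol, so wt% Al = 53.964/470.302 × 100 = 11.47%.
M(KAlSi_3O_8) = 278.327 g/mol, so wt% Al = 26.982/278.327 × 100 = 9.69%.
11.47 − 9.69 = 1.78 pp.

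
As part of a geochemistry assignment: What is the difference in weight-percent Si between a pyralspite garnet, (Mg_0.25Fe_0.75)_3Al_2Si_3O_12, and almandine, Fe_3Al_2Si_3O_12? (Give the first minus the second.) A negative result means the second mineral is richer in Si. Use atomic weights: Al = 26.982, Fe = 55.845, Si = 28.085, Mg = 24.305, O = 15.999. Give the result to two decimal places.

0.84 percentage points

Si in (Mg_0.25Fe_0.75)_3Al_2Si_3O_12: molar mass 474.087 g/mol; 3×28.085 = 84.255 g → 17.77 wt%.
Si in Fe_3Al_2Si_3O_12: molar mass 497.742 g/mol; 3×28.085 = 84.255 g → 16.93 wt%.
Difference = 17.77 − 16.93 = 0.84 percentage points.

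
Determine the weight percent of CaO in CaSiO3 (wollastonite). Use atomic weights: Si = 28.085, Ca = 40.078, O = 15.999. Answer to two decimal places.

48.28 wt%

Molar mass of CaSiO3 = 1×40.078 + 1×28.085 + 3×15.999 = 116.160 g/mol.
Each formula unit contains 1 Ca, equivalent to 1/1 = 1.0000 mol CaO.
M(CaO) = 1×40.078 + 1×15.999 = 56.077 g/mol.
Mass of CaO per formula unit = 1.0000 × 56.077 = 56.077 g.
CaO wt% = 56.077 / 116.160 × 100 = 48.28%.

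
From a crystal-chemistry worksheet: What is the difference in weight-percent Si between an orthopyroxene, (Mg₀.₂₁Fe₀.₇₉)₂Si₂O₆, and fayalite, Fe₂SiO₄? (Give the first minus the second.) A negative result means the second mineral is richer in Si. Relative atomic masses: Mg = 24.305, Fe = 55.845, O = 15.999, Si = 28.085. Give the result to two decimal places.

8.63 percentage points

Si in (Mg₀.₂₁Fe₀.₇₉)₂Si₂O₆: molar mass 250.607 g/mol; 2×28.085 = 56.170 g → 22.41 wt%.
Si in Fe₂SiO₄: molar mass 203.771 g/mol; 1×28.085 = 28.085 g → 13.78 wt%.
Difference = 22.41 − 13.78 = 8.63 percentage points.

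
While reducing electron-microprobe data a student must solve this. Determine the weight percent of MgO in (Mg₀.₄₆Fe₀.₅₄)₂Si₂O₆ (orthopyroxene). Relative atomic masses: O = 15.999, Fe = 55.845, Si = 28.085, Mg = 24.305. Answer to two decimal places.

Molar mass of (Mg₀.₄₆Fe₀.₅₄)₂Si₂O₆ = 0.92*24.305 + 1.08*55.845 + 2*28.085 + 6*15.999 = 234.837 g/mol.
Each formula unit contains 0.92 Mg, equivalent to 0.92/1 = 0.9200 mol MgO.
M(MgO) = 1×24.305 + 1×15.999 = 40.304 g/mol.
Mass of MgO per formula unit = 0.9200 × 40.304 = 37.080 g.
MgO wt% = 37.080 / 234.837 × 100 = 15.79%.

15.79 wt%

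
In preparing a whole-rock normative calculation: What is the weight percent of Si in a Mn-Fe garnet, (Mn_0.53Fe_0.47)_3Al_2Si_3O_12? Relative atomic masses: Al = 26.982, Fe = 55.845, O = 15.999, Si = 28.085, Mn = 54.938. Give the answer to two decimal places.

16.98 mass %

Formula mass = 1.59*54.938 + 1.41*55.845 + 2*26.982 + 3*28.085 + 12*15.999 = 496.300 g/mol, of which 84.255 g is Si.
So Si makes up 84.255/496.300 = 0.1698 of the mass, i.e. 16.98%.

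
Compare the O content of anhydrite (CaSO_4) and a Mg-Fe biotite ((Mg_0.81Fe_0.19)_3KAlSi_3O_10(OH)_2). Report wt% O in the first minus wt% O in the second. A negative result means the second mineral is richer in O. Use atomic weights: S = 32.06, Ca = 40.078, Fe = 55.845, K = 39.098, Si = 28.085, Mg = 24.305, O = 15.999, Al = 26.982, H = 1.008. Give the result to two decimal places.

2.90 percentage points

O in CaSO_4: molar mass 136.134 g/mol; 4×15.999 = 63.996 g → 47.01 wt%.
O in (Mg_0.81Fe_0.19)_3KAlSi_3O_10(OH)_2: molar mass 435.232 g/mol; 12×15.999 = 191.988 g → 44.11 wt%.
Difference = 47.01 − 44.11 = 2.90 percentage points.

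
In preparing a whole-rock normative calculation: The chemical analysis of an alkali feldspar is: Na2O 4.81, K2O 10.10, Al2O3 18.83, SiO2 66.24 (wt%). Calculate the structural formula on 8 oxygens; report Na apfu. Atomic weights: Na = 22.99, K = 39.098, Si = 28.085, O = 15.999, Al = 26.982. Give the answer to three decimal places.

0.422 Na apfu

Na2O (M=61.979): mol = 0.07761; Na = 0.15522, O = 0.07761.
K2O (M=94.195): mol = 0.10722; K = 0.21444, O = 0.10722.
Al2O3 (M=101.961): mol = 0.18468; Al = 0.36936, O = 0.55404.
SiO2 (M=60.083): mol = 1.10247; Si = 1.10247, O = 2.20494.
ΣO = 2.94381; factor = 8/ΣO = 2.71757.
Na apfu = 0.15522 × 2.71757 = 0.422.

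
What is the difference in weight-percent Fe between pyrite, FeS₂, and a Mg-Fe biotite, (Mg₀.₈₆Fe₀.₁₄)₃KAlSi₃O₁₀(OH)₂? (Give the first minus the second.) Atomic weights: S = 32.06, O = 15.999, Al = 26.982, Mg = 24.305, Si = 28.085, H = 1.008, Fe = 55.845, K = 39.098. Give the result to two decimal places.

Fe in FeS₂: molar mass 119.965 g/mol; 1×55.845 = 55.845 g → 46.55 wt%.
Fe in (Mg₀.₈₆Fe₀.₁₄)₃KAlSi₃O₁₀(OH)₂: molar mass 430.501 g/mol; 0.42×55.845 = 23.455 g → 5.45 wt%.
Difference = 46.55 − 5.45 = 41.10 percentage points.

41.10 percentage points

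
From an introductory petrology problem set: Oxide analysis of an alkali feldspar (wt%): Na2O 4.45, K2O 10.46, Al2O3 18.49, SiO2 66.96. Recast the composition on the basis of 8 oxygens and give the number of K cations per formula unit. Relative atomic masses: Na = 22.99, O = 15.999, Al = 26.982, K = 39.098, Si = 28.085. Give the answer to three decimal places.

Na2O: 4.45/61.979 = 0.07180 mol → 0.14360 mol Na, 0.07180 mol O.
K2O: 10.46/94.195 = 0.11105 mol → 0.22210 mol K, 0.11105 mol O.
Al2O3: 18.49/101.961 = 0.18134 mol → 0.36268 mol Al, 0.54402 mol O.
SiO2: 66.96/60.083 = 1.11446 mol → 1.11446 mol Si, 2.22892 mol O.
Total oxygen = 2.95579 mol. Normalization factor = 8/2.95579 = 2.70655.
K per 8 O = 0.22210 × 2.70655 = 0.601.

0.601 K apfu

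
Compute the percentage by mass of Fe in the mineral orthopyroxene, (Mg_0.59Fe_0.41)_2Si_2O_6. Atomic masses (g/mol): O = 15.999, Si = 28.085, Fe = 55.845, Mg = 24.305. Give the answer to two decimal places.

M((Mg_0.59Fe_0.41)_2Si_2O_6) = 226.637 g/mol.
Fe contributes 0.82 × 55.845 = 45.793 g per mole.
45.793/226.637 = 0.2021 → 20.21%.

20.21 mass %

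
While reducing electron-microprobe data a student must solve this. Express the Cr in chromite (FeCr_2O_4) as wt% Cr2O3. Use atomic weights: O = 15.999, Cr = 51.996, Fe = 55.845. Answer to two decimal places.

67.90 wt%

M(FeCr_2O_4) = 223.833 g/mol; M(Cr2O3) = 151.989 g/mol.
Moles Cr2O3 per formula unit = 2 Cr ÷ 2 = 1.0000.
Cr2O3 fraction = (1.0000 × 151.989) / 223.833 = 151.989/223.833 = 0.6790.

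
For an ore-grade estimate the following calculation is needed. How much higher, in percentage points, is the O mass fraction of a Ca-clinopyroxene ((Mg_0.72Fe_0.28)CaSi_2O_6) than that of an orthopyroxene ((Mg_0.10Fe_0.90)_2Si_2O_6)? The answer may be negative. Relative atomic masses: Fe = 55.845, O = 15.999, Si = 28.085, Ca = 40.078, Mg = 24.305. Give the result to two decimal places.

5.32 percentage points

First mineral: 95.994 g O in 225.378 g formula = 42.59 wt% O.
Second mineral: 95.994 g O in 257.546 g formula = 37.27 wt% O.
42.59% − 37.27% gives a difference of 5.32 percentage points.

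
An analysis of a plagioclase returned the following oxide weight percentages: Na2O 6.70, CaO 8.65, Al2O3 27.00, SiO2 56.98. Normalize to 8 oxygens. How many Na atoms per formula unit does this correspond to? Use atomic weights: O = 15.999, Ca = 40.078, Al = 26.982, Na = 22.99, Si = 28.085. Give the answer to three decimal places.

Na2O: 6.70/61.979 = 0.10810 mol → 0.21620 mol Na, 0.10810 mol O.
CaO: 8.65/56.077 = 0.15425 mol → 0.15425 mol Ca, 0.15425 mol O.
Al2O3: 27.00/101.961 = 0.26481 mol → 0.52962 mol Al, 0.79443 mol O.
SiO2: 56.98/60.083 = 0.94835 mol → 0.94835 mol Si, 1.89670 mol O.
Total oxygen = 2.95348 mol. Normalization factor = 8/2.95348 = 2.70867.
Na per 8 O = 0.21620 × 2.70867 = 0.586.

0.586 Na apfu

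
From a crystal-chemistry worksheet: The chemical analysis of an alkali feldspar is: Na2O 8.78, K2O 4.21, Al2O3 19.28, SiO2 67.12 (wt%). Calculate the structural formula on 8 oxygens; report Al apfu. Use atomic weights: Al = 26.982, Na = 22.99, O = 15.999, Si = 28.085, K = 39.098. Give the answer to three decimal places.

Na2O (M=61.979): mol = 0.14166; Na = 0.28332, O = 0.14166.
K2O (M=94.195): mol = 0.04469; K = 0.08938, O = 0.04469.
Al2O3 (M=101.961): mol = 0.18909; Al = 0.37818, O = 0.56727.
SiO2 (M=60.083): mol = 1.11712; Si = 1.11712, O = 2.23424.
ΣO = 2.98786; factor = 8/ΣO = 2.67750.
Al apfu = 0.37818 × 2.67750 = 1.013.

1.013 Al apfu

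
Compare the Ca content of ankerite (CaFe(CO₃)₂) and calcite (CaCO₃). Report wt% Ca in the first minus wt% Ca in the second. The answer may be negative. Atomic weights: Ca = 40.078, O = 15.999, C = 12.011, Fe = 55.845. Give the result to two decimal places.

Ca in CaFe(CO₃)₂: molar mass 215.939 g/mol; 1×40.078 = 40.078 g → 18.56 wt%.
Ca in CaCO₃: molar mass 100.086 g/mol; 1×40.078 = 40.078 g → 40.04 wt%.
Difference = 18.56 − 40.04 = -21.48 percentage points.

-21.48 percentage points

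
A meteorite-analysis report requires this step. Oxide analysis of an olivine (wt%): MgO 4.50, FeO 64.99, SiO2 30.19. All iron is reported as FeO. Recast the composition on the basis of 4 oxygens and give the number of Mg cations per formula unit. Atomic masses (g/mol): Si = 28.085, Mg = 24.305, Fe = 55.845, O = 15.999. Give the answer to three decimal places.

0.221 Mg apfu

MgO (M=40.304): mol = 0.11165; Mg = 0.11165, O = 0.11165.
FeO (M=71.844): mol = 0.90460; Fe = 0.90460, O = 0.90460.
SiO2 (M=60.083): mol = 0.50247; Si = 0.50247, O = 1.00494.
ΣO = 2.02119; factor = 4/ΣO = 1.97903.
Mg apfu = 0.11165 × 1.97903 = 0.221.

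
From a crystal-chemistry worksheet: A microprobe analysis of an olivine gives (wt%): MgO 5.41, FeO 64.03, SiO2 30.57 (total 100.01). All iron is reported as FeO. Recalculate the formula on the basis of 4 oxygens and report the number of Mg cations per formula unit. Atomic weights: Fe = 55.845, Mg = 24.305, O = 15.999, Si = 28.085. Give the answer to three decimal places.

5.41 wt% MgO ÷ 40.304 g/mol = 0.13423 mol, giving 0.13423 Mg and 0.13423 O.
64.03 wt% FeO ÷ 71.844 g/mol = 0.89124 mol, giving 0.89124 Fe and 0.89124 O.
30.57 wt% SiO2 ÷ 60.083 g/mol = 0.50880 mol, giving 0.50880 Si and 1.01760 O.
Oxygen sums to 2.04307; scaling by 4/2.04307 = 1.95784 puts the formula on 4 O.
Mg: 0.13423 × 1.95784 = 0.263 atoms per formula unit.

0.263 Mg apfu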